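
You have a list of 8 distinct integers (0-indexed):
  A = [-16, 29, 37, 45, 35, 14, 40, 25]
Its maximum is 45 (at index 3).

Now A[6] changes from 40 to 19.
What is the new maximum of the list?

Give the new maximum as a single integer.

Answer: 45

Derivation:
Old max = 45 (at index 3)
Change: A[6] 40 -> 19
Changed element was NOT the old max.
  New max = max(old_max, new_val) = max(45, 19) = 45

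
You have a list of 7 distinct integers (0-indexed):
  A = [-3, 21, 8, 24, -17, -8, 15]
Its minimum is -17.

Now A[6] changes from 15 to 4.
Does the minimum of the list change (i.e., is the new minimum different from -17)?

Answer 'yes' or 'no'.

Old min = -17
Change: A[6] 15 -> 4
Changed element was NOT the min; min changes only if 4 < -17.
New min = -17; changed? no

Answer: no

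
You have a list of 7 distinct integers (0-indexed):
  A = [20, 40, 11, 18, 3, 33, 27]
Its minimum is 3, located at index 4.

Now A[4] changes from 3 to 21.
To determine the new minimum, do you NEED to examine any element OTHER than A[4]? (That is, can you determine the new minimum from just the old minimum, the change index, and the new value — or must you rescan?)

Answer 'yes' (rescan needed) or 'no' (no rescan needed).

Old min = 3 at index 4
Change at index 4: 3 -> 21
Index 4 WAS the min and new value 21 > old min 3. Must rescan other elements to find the new min.
Needs rescan: yes

Answer: yes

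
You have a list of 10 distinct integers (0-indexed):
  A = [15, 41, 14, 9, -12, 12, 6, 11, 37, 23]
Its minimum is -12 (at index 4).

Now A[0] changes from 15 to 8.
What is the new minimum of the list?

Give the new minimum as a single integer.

Answer: -12

Derivation:
Old min = -12 (at index 4)
Change: A[0] 15 -> 8
Changed element was NOT the old min.
  New min = min(old_min, new_val) = min(-12, 8) = -12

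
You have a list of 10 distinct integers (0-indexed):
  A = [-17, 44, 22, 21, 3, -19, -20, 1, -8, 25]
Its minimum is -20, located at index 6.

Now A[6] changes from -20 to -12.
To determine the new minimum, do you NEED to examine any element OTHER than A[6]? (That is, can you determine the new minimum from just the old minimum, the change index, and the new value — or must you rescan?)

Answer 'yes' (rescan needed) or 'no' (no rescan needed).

Answer: yes

Derivation:
Old min = -20 at index 6
Change at index 6: -20 -> -12
Index 6 WAS the min and new value -12 > old min -20. Must rescan other elements to find the new min.
Needs rescan: yes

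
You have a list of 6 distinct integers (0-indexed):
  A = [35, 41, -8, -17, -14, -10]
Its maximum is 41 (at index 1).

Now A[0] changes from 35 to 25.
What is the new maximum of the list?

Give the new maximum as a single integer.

Old max = 41 (at index 1)
Change: A[0] 35 -> 25
Changed element was NOT the old max.
  New max = max(old_max, new_val) = max(41, 25) = 41

Answer: 41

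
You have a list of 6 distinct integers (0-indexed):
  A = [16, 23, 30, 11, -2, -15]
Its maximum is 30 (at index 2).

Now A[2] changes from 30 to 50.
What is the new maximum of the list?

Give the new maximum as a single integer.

Answer: 50

Derivation:
Old max = 30 (at index 2)
Change: A[2] 30 -> 50
Changed element WAS the max -> may need rescan.
  Max of remaining elements: 23
  New max = max(50, 23) = 50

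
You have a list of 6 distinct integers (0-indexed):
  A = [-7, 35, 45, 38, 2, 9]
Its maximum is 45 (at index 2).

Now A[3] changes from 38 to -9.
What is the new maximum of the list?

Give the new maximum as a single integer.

Old max = 45 (at index 2)
Change: A[3] 38 -> -9
Changed element was NOT the old max.
  New max = max(old_max, new_val) = max(45, -9) = 45

Answer: 45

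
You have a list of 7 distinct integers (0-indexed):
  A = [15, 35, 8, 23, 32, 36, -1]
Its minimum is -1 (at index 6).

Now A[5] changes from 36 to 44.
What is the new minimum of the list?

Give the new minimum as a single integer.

Answer: -1

Derivation:
Old min = -1 (at index 6)
Change: A[5] 36 -> 44
Changed element was NOT the old min.
  New min = min(old_min, new_val) = min(-1, 44) = -1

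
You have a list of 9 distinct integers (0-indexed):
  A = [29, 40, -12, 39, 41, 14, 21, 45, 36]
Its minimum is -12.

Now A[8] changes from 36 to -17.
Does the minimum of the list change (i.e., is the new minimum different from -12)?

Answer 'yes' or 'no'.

Answer: yes

Derivation:
Old min = -12
Change: A[8] 36 -> -17
Changed element was NOT the min; min changes only if -17 < -12.
New min = -17; changed? yes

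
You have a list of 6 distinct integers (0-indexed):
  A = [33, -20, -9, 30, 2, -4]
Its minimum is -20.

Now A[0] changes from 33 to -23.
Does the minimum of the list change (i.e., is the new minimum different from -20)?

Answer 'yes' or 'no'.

Old min = -20
Change: A[0] 33 -> -23
Changed element was NOT the min; min changes only if -23 < -20.
New min = -23; changed? yes

Answer: yes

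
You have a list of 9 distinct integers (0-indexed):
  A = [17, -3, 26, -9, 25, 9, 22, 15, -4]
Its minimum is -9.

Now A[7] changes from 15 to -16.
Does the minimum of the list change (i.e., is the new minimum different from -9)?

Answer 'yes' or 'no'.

Answer: yes

Derivation:
Old min = -9
Change: A[7] 15 -> -16
Changed element was NOT the min; min changes only if -16 < -9.
New min = -16; changed? yes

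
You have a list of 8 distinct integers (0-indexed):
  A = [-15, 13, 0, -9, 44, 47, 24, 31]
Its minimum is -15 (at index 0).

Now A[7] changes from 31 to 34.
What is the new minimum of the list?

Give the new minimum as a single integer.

Old min = -15 (at index 0)
Change: A[7] 31 -> 34
Changed element was NOT the old min.
  New min = min(old_min, new_val) = min(-15, 34) = -15

Answer: -15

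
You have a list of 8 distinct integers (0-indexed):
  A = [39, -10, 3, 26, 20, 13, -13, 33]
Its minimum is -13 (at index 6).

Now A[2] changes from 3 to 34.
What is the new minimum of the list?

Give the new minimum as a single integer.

Old min = -13 (at index 6)
Change: A[2] 3 -> 34
Changed element was NOT the old min.
  New min = min(old_min, new_val) = min(-13, 34) = -13

Answer: -13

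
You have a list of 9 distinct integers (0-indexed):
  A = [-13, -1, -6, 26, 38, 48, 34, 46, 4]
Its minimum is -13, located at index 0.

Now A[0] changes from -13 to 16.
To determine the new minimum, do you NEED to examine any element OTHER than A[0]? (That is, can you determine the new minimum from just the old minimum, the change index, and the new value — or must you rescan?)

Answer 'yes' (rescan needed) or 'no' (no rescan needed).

Old min = -13 at index 0
Change at index 0: -13 -> 16
Index 0 WAS the min and new value 16 > old min -13. Must rescan other elements to find the new min.
Needs rescan: yes

Answer: yes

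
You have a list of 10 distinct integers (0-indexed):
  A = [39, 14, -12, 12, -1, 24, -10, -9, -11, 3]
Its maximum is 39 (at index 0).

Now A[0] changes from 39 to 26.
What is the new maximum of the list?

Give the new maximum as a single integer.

Answer: 26

Derivation:
Old max = 39 (at index 0)
Change: A[0] 39 -> 26
Changed element WAS the max -> may need rescan.
  Max of remaining elements: 24
  New max = max(26, 24) = 26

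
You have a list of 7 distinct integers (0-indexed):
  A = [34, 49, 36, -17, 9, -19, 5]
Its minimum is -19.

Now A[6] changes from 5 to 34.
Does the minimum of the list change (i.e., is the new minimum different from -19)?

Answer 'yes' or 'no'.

Old min = -19
Change: A[6] 5 -> 34
Changed element was NOT the min; min changes only if 34 < -19.
New min = -19; changed? no

Answer: no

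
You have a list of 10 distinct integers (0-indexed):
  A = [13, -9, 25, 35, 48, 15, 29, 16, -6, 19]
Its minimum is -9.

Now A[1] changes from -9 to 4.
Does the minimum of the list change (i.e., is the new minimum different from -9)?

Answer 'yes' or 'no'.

Old min = -9
Change: A[1] -9 -> 4
Changed element was the min; new min must be rechecked.
New min = -6; changed? yes

Answer: yes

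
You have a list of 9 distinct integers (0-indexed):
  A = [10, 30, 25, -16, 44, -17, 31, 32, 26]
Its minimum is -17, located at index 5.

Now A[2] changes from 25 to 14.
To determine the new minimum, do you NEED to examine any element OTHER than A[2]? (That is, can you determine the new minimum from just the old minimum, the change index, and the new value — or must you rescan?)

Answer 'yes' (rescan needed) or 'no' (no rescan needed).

Answer: no

Derivation:
Old min = -17 at index 5
Change at index 2: 25 -> 14
Index 2 was NOT the min. New min = min(-17, 14). No rescan of other elements needed.
Needs rescan: no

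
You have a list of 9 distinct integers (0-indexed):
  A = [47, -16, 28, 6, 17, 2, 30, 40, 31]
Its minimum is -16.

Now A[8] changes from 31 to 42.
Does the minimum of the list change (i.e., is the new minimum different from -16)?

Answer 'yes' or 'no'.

Answer: no

Derivation:
Old min = -16
Change: A[8] 31 -> 42
Changed element was NOT the min; min changes only if 42 < -16.
New min = -16; changed? no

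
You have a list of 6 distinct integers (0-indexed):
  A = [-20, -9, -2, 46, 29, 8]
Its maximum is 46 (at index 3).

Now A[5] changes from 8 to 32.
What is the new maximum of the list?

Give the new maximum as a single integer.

Answer: 46

Derivation:
Old max = 46 (at index 3)
Change: A[5] 8 -> 32
Changed element was NOT the old max.
  New max = max(old_max, new_val) = max(46, 32) = 46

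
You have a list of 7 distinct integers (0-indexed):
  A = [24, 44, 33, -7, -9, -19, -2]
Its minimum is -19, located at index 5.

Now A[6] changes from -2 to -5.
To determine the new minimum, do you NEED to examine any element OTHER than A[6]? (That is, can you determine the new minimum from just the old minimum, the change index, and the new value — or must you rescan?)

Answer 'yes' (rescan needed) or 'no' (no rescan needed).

Old min = -19 at index 5
Change at index 6: -2 -> -5
Index 6 was NOT the min. New min = min(-19, -5). No rescan of other elements needed.
Needs rescan: no

Answer: no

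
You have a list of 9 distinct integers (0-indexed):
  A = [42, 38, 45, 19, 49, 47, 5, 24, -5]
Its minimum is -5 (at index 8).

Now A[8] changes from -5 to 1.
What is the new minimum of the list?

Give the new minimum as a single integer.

Answer: 1

Derivation:
Old min = -5 (at index 8)
Change: A[8] -5 -> 1
Changed element WAS the min. Need to check: is 1 still <= all others?
  Min of remaining elements: 5
  New min = min(1, 5) = 1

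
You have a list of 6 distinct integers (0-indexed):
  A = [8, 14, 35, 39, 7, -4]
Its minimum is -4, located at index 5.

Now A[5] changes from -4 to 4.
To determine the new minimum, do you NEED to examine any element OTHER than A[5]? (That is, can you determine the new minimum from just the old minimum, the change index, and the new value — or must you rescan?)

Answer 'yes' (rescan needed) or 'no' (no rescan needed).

Old min = -4 at index 5
Change at index 5: -4 -> 4
Index 5 WAS the min and new value 4 > old min -4. Must rescan other elements to find the new min.
Needs rescan: yes

Answer: yes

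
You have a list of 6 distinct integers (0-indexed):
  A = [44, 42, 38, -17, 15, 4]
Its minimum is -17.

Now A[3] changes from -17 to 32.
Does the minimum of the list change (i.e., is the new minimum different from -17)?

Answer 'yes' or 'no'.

Answer: yes

Derivation:
Old min = -17
Change: A[3] -17 -> 32
Changed element was the min; new min must be rechecked.
New min = 4; changed? yes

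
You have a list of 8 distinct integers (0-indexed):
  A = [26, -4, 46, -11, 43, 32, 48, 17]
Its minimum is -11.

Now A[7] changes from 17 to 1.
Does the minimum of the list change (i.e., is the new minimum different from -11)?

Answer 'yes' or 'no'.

Answer: no

Derivation:
Old min = -11
Change: A[7] 17 -> 1
Changed element was NOT the min; min changes only if 1 < -11.
New min = -11; changed? no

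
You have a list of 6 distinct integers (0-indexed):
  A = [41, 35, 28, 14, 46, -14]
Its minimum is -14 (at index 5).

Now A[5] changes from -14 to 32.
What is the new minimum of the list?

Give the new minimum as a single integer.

Old min = -14 (at index 5)
Change: A[5] -14 -> 32
Changed element WAS the min. Need to check: is 32 still <= all others?
  Min of remaining elements: 14
  New min = min(32, 14) = 14

Answer: 14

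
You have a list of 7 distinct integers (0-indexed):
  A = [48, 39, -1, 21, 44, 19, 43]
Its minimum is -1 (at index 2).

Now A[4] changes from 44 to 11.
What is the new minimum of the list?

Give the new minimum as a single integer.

Old min = -1 (at index 2)
Change: A[4] 44 -> 11
Changed element was NOT the old min.
  New min = min(old_min, new_val) = min(-1, 11) = -1

Answer: -1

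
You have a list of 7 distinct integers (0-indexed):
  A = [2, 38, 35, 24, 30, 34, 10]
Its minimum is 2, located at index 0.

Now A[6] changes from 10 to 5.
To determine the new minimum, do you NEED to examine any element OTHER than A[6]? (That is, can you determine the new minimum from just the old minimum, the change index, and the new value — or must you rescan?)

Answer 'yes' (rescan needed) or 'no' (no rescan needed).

Old min = 2 at index 0
Change at index 6: 10 -> 5
Index 6 was NOT the min. New min = min(2, 5). No rescan of other elements needed.
Needs rescan: no

Answer: no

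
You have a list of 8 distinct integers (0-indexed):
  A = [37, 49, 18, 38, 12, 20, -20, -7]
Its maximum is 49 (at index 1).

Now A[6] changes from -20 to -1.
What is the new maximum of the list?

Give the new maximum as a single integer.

Answer: 49

Derivation:
Old max = 49 (at index 1)
Change: A[6] -20 -> -1
Changed element was NOT the old max.
  New max = max(old_max, new_val) = max(49, -1) = 49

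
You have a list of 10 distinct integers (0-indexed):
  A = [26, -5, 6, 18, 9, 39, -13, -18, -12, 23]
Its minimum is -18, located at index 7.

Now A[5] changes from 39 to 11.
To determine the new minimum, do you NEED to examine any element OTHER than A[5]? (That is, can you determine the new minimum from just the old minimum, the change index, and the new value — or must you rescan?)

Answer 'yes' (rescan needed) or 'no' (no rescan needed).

Answer: no

Derivation:
Old min = -18 at index 7
Change at index 5: 39 -> 11
Index 5 was NOT the min. New min = min(-18, 11). No rescan of other elements needed.
Needs rescan: no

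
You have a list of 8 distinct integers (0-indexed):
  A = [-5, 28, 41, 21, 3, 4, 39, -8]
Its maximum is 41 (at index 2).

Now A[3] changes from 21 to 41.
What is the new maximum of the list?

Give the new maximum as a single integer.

Answer: 41

Derivation:
Old max = 41 (at index 2)
Change: A[3] 21 -> 41
Changed element was NOT the old max.
  New max = max(old_max, new_val) = max(41, 41) = 41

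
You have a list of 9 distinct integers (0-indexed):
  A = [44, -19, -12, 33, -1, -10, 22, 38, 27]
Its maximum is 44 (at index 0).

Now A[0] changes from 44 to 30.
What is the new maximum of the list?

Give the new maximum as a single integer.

Old max = 44 (at index 0)
Change: A[0] 44 -> 30
Changed element WAS the max -> may need rescan.
  Max of remaining elements: 38
  New max = max(30, 38) = 38

Answer: 38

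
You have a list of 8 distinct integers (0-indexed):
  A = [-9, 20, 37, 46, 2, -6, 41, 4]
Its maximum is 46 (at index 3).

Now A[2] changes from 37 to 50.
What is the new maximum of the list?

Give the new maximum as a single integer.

Answer: 50

Derivation:
Old max = 46 (at index 3)
Change: A[2] 37 -> 50
Changed element was NOT the old max.
  New max = max(old_max, new_val) = max(46, 50) = 50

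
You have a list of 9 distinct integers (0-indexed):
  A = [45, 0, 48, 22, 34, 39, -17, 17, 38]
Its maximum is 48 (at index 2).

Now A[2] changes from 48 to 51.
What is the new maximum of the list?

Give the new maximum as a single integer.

Answer: 51

Derivation:
Old max = 48 (at index 2)
Change: A[2] 48 -> 51
Changed element WAS the max -> may need rescan.
  Max of remaining elements: 45
  New max = max(51, 45) = 51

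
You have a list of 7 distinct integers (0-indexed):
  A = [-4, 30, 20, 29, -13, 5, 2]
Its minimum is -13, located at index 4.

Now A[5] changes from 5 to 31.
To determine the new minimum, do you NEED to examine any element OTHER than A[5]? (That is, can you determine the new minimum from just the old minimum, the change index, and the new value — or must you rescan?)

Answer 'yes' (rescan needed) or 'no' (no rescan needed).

Answer: no

Derivation:
Old min = -13 at index 4
Change at index 5: 5 -> 31
Index 5 was NOT the min. New min = min(-13, 31). No rescan of other elements needed.
Needs rescan: no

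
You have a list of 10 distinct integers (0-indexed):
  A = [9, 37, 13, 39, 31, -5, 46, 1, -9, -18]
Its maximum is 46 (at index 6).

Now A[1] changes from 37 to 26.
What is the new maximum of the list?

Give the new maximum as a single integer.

Answer: 46

Derivation:
Old max = 46 (at index 6)
Change: A[1] 37 -> 26
Changed element was NOT the old max.
  New max = max(old_max, new_val) = max(46, 26) = 46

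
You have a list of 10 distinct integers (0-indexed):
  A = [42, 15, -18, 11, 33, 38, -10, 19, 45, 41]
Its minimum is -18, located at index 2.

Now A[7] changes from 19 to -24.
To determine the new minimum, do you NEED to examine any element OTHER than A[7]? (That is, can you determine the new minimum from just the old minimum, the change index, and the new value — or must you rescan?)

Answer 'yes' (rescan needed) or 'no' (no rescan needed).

Answer: no

Derivation:
Old min = -18 at index 2
Change at index 7: 19 -> -24
Index 7 was NOT the min. New min = min(-18, -24). No rescan of other elements needed.
Needs rescan: no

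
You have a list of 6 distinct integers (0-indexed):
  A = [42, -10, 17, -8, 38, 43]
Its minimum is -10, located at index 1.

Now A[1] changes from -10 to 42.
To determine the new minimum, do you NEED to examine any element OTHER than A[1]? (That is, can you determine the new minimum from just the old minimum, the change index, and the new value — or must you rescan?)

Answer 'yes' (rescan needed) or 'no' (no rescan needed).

Answer: yes

Derivation:
Old min = -10 at index 1
Change at index 1: -10 -> 42
Index 1 WAS the min and new value 42 > old min -10. Must rescan other elements to find the new min.
Needs rescan: yes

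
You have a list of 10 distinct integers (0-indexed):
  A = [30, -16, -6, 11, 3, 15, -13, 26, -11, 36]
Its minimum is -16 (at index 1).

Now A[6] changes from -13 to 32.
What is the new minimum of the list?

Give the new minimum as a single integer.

Answer: -16

Derivation:
Old min = -16 (at index 1)
Change: A[6] -13 -> 32
Changed element was NOT the old min.
  New min = min(old_min, new_val) = min(-16, 32) = -16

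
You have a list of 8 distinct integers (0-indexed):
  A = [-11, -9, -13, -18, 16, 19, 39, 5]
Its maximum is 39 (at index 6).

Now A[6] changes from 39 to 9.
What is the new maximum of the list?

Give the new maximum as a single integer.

Answer: 19

Derivation:
Old max = 39 (at index 6)
Change: A[6] 39 -> 9
Changed element WAS the max -> may need rescan.
  Max of remaining elements: 19
  New max = max(9, 19) = 19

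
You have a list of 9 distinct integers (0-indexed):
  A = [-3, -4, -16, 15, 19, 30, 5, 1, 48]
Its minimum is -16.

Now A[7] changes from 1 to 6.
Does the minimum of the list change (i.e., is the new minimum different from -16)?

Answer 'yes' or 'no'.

Old min = -16
Change: A[7] 1 -> 6
Changed element was NOT the min; min changes only if 6 < -16.
New min = -16; changed? no

Answer: no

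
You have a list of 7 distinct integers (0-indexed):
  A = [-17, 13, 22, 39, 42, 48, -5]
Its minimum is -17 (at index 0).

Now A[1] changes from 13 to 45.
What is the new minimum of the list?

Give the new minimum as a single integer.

Answer: -17

Derivation:
Old min = -17 (at index 0)
Change: A[1] 13 -> 45
Changed element was NOT the old min.
  New min = min(old_min, new_val) = min(-17, 45) = -17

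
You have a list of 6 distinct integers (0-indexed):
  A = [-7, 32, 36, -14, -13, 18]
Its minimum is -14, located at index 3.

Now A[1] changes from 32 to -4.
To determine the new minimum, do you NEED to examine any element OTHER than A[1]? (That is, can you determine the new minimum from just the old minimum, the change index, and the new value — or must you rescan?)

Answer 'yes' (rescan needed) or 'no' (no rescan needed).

Old min = -14 at index 3
Change at index 1: 32 -> -4
Index 1 was NOT the min. New min = min(-14, -4). No rescan of other elements needed.
Needs rescan: no

Answer: no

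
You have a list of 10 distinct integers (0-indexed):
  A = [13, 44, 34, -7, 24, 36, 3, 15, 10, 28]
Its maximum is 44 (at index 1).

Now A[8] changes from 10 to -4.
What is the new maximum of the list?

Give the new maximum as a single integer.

Answer: 44

Derivation:
Old max = 44 (at index 1)
Change: A[8] 10 -> -4
Changed element was NOT the old max.
  New max = max(old_max, new_val) = max(44, -4) = 44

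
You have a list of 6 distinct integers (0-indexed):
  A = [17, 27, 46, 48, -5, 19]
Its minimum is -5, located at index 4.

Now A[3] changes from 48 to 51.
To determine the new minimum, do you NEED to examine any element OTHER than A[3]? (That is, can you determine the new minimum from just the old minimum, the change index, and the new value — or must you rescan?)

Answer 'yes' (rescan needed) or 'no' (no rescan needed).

Answer: no

Derivation:
Old min = -5 at index 4
Change at index 3: 48 -> 51
Index 3 was NOT the min. New min = min(-5, 51). No rescan of other elements needed.
Needs rescan: no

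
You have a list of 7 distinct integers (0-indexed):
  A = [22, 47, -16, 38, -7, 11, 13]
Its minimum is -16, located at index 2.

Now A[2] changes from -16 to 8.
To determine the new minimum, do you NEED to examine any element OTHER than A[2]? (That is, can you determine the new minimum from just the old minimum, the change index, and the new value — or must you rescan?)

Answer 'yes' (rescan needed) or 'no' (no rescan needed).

Old min = -16 at index 2
Change at index 2: -16 -> 8
Index 2 WAS the min and new value 8 > old min -16. Must rescan other elements to find the new min.
Needs rescan: yes

Answer: yes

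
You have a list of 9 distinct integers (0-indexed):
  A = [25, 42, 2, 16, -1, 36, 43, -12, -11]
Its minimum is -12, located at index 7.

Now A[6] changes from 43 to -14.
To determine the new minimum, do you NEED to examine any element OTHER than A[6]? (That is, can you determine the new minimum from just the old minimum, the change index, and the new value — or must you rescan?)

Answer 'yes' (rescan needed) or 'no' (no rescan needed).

Old min = -12 at index 7
Change at index 6: 43 -> -14
Index 6 was NOT the min. New min = min(-12, -14). No rescan of other elements needed.
Needs rescan: no

Answer: no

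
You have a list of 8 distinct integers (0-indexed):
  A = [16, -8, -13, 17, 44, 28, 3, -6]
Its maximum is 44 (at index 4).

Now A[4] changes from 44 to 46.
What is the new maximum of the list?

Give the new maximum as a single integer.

Old max = 44 (at index 4)
Change: A[4] 44 -> 46
Changed element WAS the max -> may need rescan.
  Max of remaining elements: 28
  New max = max(46, 28) = 46

Answer: 46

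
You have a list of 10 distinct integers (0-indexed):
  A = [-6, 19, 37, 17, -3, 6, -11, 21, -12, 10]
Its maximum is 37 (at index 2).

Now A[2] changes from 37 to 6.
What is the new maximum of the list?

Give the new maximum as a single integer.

Answer: 21

Derivation:
Old max = 37 (at index 2)
Change: A[2] 37 -> 6
Changed element WAS the max -> may need rescan.
  Max of remaining elements: 21
  New max = max(6, 21) = 21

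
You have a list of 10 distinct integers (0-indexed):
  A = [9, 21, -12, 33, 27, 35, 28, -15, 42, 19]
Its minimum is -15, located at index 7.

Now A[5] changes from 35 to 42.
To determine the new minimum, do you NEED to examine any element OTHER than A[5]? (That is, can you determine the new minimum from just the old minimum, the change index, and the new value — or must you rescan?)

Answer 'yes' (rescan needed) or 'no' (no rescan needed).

Old min = -15 at index 7
Change at index 5: 35 -> 42
Index 5 was NOT the min. New min = min(-15, 42). No rescan of other elements needed.
Needs rescan: no

Answer: no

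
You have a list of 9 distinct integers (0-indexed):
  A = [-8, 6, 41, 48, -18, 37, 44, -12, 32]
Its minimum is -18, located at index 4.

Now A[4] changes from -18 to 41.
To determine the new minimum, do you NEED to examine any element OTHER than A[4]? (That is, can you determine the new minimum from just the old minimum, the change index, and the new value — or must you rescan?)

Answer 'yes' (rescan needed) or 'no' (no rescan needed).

Old min = -18 at index 4
Change at index 4: -18 -> 41
Index 4 WAS the min and new value 41 > old min -18. Must rescan other elements to find the new min.
Needs rescan: yes

Answer: yes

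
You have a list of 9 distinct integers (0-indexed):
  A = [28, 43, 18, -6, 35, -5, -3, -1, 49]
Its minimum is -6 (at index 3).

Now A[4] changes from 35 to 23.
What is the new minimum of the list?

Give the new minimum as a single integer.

Answer: -6

Derivation:
Old min = -6 (at index 3)
Change: A[4] 35 -> 23
Changed element was NOT the old min.
  New min = min(old_min, new_val) = min(-6, 23) = -6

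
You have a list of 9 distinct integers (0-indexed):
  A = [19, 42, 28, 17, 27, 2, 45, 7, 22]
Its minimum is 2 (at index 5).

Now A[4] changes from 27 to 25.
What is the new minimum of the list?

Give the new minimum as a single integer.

Old min = 2 (at index 5)
Change: A[4] 27 -> 25
Changed element was NOT the old min.
  New min = min(old_min, new_val) = min(2, 25) = 2

Answer: 2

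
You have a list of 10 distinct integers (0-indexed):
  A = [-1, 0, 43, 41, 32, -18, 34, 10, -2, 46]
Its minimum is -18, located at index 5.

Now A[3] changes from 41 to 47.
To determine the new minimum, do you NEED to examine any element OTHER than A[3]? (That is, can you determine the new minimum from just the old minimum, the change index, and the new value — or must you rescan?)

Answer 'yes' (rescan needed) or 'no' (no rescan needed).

Old min = -18 at index 5
Change at index 3: 41 -> 47
Index 3 was NOT the min. New min = min(-18, 47). No rescan of other elements needed.
Needs rescan: no

Answer: no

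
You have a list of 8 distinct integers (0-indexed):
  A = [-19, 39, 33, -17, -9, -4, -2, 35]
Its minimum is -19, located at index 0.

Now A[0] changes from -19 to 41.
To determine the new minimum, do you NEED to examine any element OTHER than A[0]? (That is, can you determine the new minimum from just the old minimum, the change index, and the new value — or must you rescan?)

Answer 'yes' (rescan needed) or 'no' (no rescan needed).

Answer: yes

Derivation:
Old min = -19 at index 0
Change at index 0: -19 -> 41
Index 0 WAS the min and new value 41 > old min -19. Must rescan other elements to find the new min.
Needs rescan: yes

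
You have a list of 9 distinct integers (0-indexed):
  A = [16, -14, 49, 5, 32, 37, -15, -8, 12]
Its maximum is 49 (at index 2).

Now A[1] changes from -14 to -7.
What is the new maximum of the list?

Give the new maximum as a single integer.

Answer: 49

Derivation:
Old max = 49 (at index 2)
Change: A[1] -14 -> -7
Changed element was NOT the old max.
  New max = max(old_max, new_val) = max(49, -7) = 49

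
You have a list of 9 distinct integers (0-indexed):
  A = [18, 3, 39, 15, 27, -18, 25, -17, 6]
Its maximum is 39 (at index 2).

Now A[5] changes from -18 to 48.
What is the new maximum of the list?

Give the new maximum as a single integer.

Old max = 39 (at index 2)
Change: A[5] -18 -> 48
Changed element was NOT the old max.
  New max = max(old_max, new_val) = max(39, 48) = 48

Answer: 48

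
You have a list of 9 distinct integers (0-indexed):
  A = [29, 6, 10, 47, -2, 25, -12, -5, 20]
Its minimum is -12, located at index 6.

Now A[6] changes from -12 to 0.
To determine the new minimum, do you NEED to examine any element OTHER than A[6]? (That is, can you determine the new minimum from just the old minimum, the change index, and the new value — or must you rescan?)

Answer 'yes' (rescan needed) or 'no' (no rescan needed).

Old min = -12 at index 6
Change at index 6: -12 -> 0
Index 6 WAS the min and new value 0 > old min -12. Must rescan other elements to find the new min.
Needs rescan: yes

Answer: yes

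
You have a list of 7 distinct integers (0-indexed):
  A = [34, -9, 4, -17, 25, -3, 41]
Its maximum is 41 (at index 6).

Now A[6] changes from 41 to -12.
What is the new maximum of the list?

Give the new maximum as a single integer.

Answer: 34

Derivation:
Old max = 41 (at index 6)
Change: A[6] 41 -> -12
Changed element WAS the max -> may need rescan.
  Max of remaining elements: 34
  New max = max(-12, 34) = 34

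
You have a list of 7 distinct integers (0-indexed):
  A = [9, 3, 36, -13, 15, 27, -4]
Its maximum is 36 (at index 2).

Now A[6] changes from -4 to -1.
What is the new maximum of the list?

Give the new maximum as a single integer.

Old max = 36 (at index 2)
Change: A[6] -4 -> -1
Changed element was NOT the old max.
  New max = max(old_max, new_val) = max(36, -1) = 36

Answer: 36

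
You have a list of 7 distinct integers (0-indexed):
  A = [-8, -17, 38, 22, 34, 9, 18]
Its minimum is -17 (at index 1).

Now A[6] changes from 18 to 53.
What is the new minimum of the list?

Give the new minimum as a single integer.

Answer: -17

Derivation:
Old min = -17 (at index 1)
Change: A[6] 18 -> 53
Changed element was NOT the old min.
  New min = min(old_min, new_val) = min(-17, 53) = -17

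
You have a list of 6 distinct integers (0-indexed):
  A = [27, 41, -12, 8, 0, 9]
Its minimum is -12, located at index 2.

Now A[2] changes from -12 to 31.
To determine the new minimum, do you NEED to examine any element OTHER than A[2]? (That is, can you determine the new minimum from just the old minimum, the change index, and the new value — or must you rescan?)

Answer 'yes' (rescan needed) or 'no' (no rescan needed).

Answer: yes

Derivation:
Old min = -12 at index 2
Change at index 2: -12 -> 31
Index 2 WAS the min and new value 31 > old min -12. Must rescan other elements to find the new min.
Needs rescan: yes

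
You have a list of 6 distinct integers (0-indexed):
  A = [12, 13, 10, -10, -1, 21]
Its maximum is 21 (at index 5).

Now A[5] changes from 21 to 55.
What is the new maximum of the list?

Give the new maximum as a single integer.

Answer: 55

Derivation:
Old max = 21 (at index 5)
Change: A[5] 21 -> 55
Changed element WAS the max -> may need rescan.
  Max of remaining elements: 13
  New max = max(55, 13) = 55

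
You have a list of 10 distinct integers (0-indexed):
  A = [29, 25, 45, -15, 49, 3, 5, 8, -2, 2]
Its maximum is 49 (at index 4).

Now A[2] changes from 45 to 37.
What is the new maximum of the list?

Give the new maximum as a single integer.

Old max = 49 (at index 4)
Change: A[2] 45 -> 37
Changed element was NOT the old max.
  New max = max(old_max, new_val) = max(49, 37) = 49

Answer: 49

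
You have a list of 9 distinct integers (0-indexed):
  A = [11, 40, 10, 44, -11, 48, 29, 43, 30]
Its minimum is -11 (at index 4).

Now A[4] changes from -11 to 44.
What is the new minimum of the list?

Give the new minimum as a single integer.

Answer: 10

Derivation:
Old min = -11 (at index 4)
Change: A[4] -11 -> 44
Changed element WAS the min. Need to check: is 44 still <= all others?
  Min of remaining elements: 10
  New min = min(44, 10) = 10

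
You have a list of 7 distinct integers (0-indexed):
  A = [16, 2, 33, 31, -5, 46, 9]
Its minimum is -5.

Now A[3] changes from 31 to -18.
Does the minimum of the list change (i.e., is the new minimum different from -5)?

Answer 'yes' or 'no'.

Old min = -5
Change: A[3] 31 -> -18
Changed element was NOT the min; min changes only if -18 < -5.
New min = -18; changed? yes

Answer: yes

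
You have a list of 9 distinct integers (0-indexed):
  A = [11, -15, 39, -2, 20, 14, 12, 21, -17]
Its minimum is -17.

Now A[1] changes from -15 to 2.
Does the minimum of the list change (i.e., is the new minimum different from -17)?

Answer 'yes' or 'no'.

Old min = -17
Change: A[1] -15 -> 2
Changed element was NOT the min; min changes only if 2 < -17.
New min = -17; changed? no

Answer: no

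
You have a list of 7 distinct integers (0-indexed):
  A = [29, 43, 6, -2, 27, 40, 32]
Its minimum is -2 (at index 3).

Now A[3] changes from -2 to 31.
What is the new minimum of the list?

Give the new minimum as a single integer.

Answer: 6

Derivation:
Old min = -2 (at index 3)
Change: A[3] -2 -> 31
Changed element WAS the min. Need to check: is 31 still <= all others?
  Min of remaining elements: 6
  New min = min(31, 6) = 6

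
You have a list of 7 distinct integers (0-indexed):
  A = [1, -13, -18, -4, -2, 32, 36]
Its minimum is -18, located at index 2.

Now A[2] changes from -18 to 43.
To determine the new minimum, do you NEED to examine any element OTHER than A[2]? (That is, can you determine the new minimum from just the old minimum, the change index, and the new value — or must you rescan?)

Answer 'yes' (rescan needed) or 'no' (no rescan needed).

Old min = -18 at index 2
Change at index 2: -18 -> 43
Index 2 WAS the min and new value 43 > old min -18. Must rescan other elements to find the new min.
Needs rescan: yes

Answer: yes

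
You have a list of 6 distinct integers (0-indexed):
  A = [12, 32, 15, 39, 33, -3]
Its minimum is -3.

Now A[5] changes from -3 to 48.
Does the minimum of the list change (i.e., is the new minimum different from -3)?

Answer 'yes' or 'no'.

Answer: yes

Derivation:
Old min = -3
Change: A[5] -3 -> 48
Changed element was the min; new min must be rechecked.
New min = 12; changed? yes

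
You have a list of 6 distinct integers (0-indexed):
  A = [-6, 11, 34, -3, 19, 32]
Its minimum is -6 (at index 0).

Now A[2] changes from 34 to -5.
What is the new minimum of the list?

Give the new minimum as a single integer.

Old min = -6 (at index 0)
Change: A[2] 34 -> -5
Changed element was NOT the old min.
  New min = min(old_min, new_val) = min(-6, -5) = -6

Answer: -6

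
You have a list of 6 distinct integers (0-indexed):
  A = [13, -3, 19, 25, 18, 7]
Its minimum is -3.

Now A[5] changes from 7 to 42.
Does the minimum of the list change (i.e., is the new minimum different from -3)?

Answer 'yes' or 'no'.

Old min = -3
Change: A[5] 7 -> 42
Changed element was NOT the min; min changes only if 42 < -3.
New min = -3; changed? no

Answer: no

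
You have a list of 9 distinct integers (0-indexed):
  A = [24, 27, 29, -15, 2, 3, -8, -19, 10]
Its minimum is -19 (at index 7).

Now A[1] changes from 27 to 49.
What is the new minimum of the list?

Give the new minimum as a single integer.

Old min = -19 (at index 7)
Change: A[1] 27 -> 49
Changed element was NOT the old min.
  New min = min(old_min, new_val) = min(-19, 49) = -19

Answer: -19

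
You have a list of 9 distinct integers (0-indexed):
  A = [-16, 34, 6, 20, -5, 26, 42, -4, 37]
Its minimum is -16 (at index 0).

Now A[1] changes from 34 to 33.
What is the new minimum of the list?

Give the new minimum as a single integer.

Answer: -16

Derivation:
Old min = -16 (at index 0)
Change: A[1] 34 -> 33
Changed element was NOT the old min.
  New min = min(old_min, new_val) = min(-16, 33) = -16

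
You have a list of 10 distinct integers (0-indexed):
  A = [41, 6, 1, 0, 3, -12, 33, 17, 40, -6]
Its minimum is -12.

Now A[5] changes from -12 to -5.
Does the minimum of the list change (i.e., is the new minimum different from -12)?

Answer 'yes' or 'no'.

Old min = -12
Change: A[5] -12 -> -5
Changed element was the min; new min must be rechecked.
New min = -6; changed? yes

Answer: yes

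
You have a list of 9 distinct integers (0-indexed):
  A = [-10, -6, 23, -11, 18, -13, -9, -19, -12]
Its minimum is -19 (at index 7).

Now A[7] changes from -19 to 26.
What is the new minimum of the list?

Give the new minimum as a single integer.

Answer: -13

Derivation:
Old min = -19 (at index 7)
Change: A[7] -19 -> 26
Changed element WAS the min. Need to check: is 26 still <= all others?
  Min of remaining elements: -13
  New min = min(26, -13) = -13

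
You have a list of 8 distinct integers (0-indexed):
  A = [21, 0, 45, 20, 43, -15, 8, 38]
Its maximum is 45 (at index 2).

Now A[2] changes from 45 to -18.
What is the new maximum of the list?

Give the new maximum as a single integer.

Old max = 45 (at index 2)
Change: A[2] 45 -> -18
Changed element WAS the max -> may need rescan.
  Max of remaining elements: 43
  New max = max(-18, 43) = 43

Answer: 43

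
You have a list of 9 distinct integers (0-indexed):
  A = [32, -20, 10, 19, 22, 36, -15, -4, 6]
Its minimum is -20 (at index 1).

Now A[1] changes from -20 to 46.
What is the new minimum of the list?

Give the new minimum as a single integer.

Old min = -20 (at index 1)
Change: A[1] -20 -> 46
Changed element WAS the min. Need to check: is 46 still <= all others?
  Min of remaining elements: -15
  New min = min(46, -15) = -15

Answer: -15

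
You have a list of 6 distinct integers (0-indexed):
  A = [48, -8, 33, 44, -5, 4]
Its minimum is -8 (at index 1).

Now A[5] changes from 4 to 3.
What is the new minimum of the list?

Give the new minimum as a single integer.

Old min = -8 (at index 1)
Change: A[5] 4 -> 3
Changed element was NOT the old min.
  New min = min(old_min, new_val) = min(-8, 3) = -8

Answer: -8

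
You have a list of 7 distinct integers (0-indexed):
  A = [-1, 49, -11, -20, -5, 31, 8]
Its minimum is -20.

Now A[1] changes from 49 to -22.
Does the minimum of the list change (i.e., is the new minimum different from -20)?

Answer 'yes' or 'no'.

Old min = -20
Change: A[1] 49 -> -22
Changed element was NOT the min; min changes only if -22 < -20.
New min = -22; changed? yes

Answer: yes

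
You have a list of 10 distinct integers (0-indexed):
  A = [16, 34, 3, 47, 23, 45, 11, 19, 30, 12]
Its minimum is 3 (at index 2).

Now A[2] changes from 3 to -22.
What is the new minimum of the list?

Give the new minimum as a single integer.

Old min = 3 (at index 2)
Change: A[2] 3 -> -22
Changed element WAS the min. Need to check: is -22 still <= all others?
  Min of remaining elements: 11
  New min = min(-22, 11) = -22

Answer: -22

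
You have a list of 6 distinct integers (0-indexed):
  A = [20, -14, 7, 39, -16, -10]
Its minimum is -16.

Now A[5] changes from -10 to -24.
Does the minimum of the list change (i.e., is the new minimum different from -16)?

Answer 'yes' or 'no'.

Answer: yes

Derivation:
Old min = -16
Change: A[5] -10 -> -24
Changed element was NOT the min; min changes only if -24 < -16.
New min = -24; changed? yes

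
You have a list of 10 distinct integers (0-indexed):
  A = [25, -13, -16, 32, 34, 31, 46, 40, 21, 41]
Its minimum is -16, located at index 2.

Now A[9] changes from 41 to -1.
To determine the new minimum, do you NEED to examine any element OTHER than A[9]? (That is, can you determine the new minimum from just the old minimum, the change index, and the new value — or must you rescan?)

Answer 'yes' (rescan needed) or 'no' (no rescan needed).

Old min = -16 at index 2
Change at index 9: 41 -> -1
Index 9 was NOT the min. New min = min(-16, -1). No rescan of other elements needed.
Needs rescan: no

Answer: no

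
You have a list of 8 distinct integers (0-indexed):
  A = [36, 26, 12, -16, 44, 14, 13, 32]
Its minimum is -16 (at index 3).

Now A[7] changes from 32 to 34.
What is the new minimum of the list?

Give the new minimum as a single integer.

Answer: -16

Derivation:
Old min = -16 (at index 3)
Change: A[7] 32 -> 34
Changed element was NOT the old min.
  New min = min(old_min, new_val) = min(-16, 34) = -16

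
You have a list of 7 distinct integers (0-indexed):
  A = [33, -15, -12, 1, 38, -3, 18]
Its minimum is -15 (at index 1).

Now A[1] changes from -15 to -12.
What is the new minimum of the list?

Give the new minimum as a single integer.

Old min = -15 (at index 1)
Change: A[1] -15 -> -12
Changed element WAS the min. Need to check: is -12 still <= all others?
  Min of remaining elements: -12
  New min = min(-12, -12) = -12

Answer: -12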